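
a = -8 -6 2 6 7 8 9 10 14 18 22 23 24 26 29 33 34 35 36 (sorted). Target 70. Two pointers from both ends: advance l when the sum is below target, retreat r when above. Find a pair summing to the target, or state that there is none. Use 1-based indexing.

(34, 36)

l=1 r=19: -8+36=28 <70, l++
l=2 r=19: -6+36=30 <70, l++
l=3 r=19: 2+36=38 <70, l++
l=4 r=19: 6+36=42 <70, l++
l=5 r=19: 7+36=43 <70, l++
l=6 r=19: 8+36=44 <70, l++
l=7 r=19: 9+36=45 <70, l++
l=8 r=19: 10+36=46 <70, l++
l=9 r=19: 14+36=50 <70, l++
l=10 r=19: 18+36=54 <70, l++
l=11 r=19: 22+36=58 <70, l++
l=12 r=19: 23+36=59 <70, l++
l=13 r=19: 24+36=60 <70, l++
l=14 r=19: 26+36=62 <70, l++
l=15 r=19: 29+36=65 <70, l++
l=16 r=19: 33+36=69 <70, l++
l=17 r=19: 34+36=70, found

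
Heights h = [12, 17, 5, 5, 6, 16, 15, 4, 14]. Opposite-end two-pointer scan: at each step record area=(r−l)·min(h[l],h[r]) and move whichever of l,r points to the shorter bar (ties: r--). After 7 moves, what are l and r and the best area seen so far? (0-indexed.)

l=1, r=2, best area=98

[0,8] min(12,14)*8=96 best=96 * → l++
[1,8] min(17,14)*7=98 best=98 * → r--
[1,7] min(17,4)*6=24 best=98 → r--
[1,6] min(17,15)*5=75 best=98 → r--
[1,5] min(17,16)*4=64 best=98 → r--
[1,4] min(17,6)*3=18 best=98 → r--
[1,3] min(17,5)*2=10 best=98 → r--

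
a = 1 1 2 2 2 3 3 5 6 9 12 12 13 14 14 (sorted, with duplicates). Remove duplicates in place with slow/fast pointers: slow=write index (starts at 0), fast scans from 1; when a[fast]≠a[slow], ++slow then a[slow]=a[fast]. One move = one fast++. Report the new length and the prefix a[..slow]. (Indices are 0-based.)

(s=0,f=1) a[fast]=1=a[slow] dup → fast++
(s=0,f=2) a[fast]=2≠a[slow]=1 write a[1]=2 → slow++,fast++
(s=1,f=3) a[fast]=2=a[slow] dup → fast++
(s=1,f=4) a[fast]=2=a[slow] dup → fast++
(s=1,f=5) a[fast]=3≠a[slow]=2 write a[2]=3 → slow++,fast++
(s=2,f=6) a[fast]=3=a[slow] dup → fast++
(s=2,f=7) a[fast]=5≠a[slow]=3 write a[3]=5 → slow++,fast++
(s=3,f=8) a[fast]=6≠a[slow]=5 write a[4]=6 → slow++,fast++
(s=4,f=9) a[fast]=9≠a[slow]=6 write a[5]=9 → slow++,fast++
(s=5,f=10) a[fast]=12≠a[slow]=9 write a[6]=12 → slow++,fast++
(s=6,f=11) a[fast]=12=a[slow] dup → fast++
(s=6,f=12) a[fast]=13≠a[slow]=12 write a[7]=13 → slow++,fast++
(s=7,f=13) a[fast]=14≠a[slow]=13 write a[8]=14 → slow++,fast++
(s=8,f=14) a[fast]=14=a[slow] dup → fast++

length 9; prefix = [1, 2, 3, 5, 6, 9, 12, 13, 14]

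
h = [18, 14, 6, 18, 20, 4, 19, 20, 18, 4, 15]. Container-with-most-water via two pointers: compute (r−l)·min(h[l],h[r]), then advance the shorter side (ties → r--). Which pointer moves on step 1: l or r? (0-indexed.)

[0,10] min(18,15)*10=150 best=150 * → r--

r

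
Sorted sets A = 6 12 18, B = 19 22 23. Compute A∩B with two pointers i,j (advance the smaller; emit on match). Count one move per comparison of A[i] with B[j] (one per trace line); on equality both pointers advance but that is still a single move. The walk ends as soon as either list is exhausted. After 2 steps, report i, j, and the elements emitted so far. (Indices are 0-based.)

i=2, j=0, emitted=[]

i=0 j=0: 6<19, i++
i=1 j=0: 12<19, i++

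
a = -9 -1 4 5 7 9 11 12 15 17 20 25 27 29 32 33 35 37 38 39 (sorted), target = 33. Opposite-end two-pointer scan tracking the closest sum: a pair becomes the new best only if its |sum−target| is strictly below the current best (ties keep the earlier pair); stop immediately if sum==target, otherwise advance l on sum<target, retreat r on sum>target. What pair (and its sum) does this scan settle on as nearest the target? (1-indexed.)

[1,20] -9+39=30 d=3 * → l++
[2,20] -1+39=38 d=5 → r--
[2,19] -1+38=37 d=4 → r--
[2,18] -1+37=36 d=3 → r--
[2,17] -1+35=34 d=1 * → r--
[2,16] -1+33=32 d=1 → l++
[3,16] 4+33=37 d=4 → r--
[3,15] 4+32=36 d=3 → r--
[3,14] 4+29=33 d=0 * → stop

pair (4, 29) with sum 33 (|Δ|=0)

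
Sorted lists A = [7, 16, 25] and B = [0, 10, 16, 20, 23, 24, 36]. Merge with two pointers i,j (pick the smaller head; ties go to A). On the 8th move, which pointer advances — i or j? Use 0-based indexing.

i=0 j=0: A[i]=7>B[j]=0 take 0, j++
i=0 j=1: A[i]=7<=B[j]=10 take 7, i++
i=1 j=1: A[i]=16>B[j]=10 take 10, j++
i=1 j=2: A[i]=16<=B[j]=16 take 16, i++
i=2 j=2: A[i]=25>B[j]=16 take 16, j++
i=2 j=3: A[i]=25>B[j]=20 take 20, j++
i=2 j=4: A[i]=25>B[j]=23 take 23, j++
i=2 j=5: A[i]=25>B[j]=24 take 24, j++

j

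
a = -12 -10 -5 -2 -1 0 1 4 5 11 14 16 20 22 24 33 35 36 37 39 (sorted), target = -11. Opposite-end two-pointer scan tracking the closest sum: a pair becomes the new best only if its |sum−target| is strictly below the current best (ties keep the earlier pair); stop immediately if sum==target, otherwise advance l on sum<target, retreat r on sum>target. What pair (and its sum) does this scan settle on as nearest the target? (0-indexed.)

[0,19] -12+39=27 d=38 * → r--
[0,18] -12+37=25 d=36 * → r--
[0,17] -12+36=24 d=35 * → r--
[0,16] -12+35=23 d=34 * → r--
[0,15] -12+33=21 d=32 * → r--
[0,14] -12+24=12 d=23 * → r--
[0,13] -12+22=10 d=21 * → r--
[0,12] -12+20=8 d=19 * → r--
[0,11] -12+16=4 d=15 * → r--
[0,10] -12+14=2 d=13 * → r--
[0,9] -12+11=-1 d=10 * → r--
[0,8] -12+5=-7 d=4 * → r--
[0,7] -12+4=-8 d=3 * → r--
[0,6] -12+1=-11 d=0 * → stop

pair (-12, 1) with sum -11 (|Δ|=0)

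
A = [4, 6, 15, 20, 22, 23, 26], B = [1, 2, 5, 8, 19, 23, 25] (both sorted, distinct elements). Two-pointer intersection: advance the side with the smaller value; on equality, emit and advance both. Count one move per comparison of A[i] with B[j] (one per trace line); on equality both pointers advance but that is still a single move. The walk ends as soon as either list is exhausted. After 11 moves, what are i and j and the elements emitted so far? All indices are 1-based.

[i=1,j=1] 4>1 → j++
[i=1,j=2] 4>2 → j++
[i=1,j=3] 4<5 → i++
[i=2,j=3] 6>5 → j++
[i=2,j=4] 6<8 → i++
[i=3,j=4] 15>8 → j++
[i=3,j=5] 15<19 → i++
[i=4,j=5] 20>19 → j++
[i=4,j=6] 20<23 → i++
[i=5,j=6] 22<23 → i++
[i=6,j=6] 23==23 emit → i++,j++

i=7, j=7, emitted=[23]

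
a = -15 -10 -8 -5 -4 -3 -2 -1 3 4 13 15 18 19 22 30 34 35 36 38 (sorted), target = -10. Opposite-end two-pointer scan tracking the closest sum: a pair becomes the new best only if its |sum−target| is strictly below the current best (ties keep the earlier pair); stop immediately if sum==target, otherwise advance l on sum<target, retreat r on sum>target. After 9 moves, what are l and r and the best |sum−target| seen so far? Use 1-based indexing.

[1,20] -15+38=23 d=33 * → r--
[1,19] -15+36=21 d=31 * → r--
[1,18] -15+35=20 d=30 * → r--
[1,17] -15+34=19 d=29 * → r--
[1,16] -15+30=15 d=25 * → r--
[1,15] -15+22=7 d=17 * → r--
[1,14] -15+19=4 d=14 * → r--
[1,13] -15+18=3 d=13 * → r--
[1,12] -15+15=0 d=10 * → r--

l=1, r=11, best |Δ|=10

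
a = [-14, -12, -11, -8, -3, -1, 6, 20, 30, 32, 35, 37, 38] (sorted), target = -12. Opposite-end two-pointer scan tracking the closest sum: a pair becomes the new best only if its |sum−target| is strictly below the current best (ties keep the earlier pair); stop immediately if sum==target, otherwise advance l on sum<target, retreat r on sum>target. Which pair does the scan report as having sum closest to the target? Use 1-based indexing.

pair (-11, -1) with sum -12 (|Δ|=0)

[1,13] -14+38=24 d=36 * → r--
[1,12] -14+37=23 d=35 * → r--
[1,11] -14+35=21 d=33 * → r--
[1,10] -14+32=18 d=30 * → r--
[1,9] -14+30=16 d=28 * → r--
[1,8] -14+20=6 d=18 * → r--
[1,7] -14+6=-8 d=4 * → r--
[1,6] -14+-1=-15 d=3 * → l++
[2,6] -12+-1=-13 d=1 * → l++
[3,6] -11+-1=-12 d=0 * → stop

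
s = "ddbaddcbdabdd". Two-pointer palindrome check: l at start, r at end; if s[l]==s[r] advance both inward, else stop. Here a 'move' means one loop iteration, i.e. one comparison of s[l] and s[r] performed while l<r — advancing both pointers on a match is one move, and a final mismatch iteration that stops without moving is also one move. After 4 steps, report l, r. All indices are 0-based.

l=4, r=8

[0,12] 'd'=='d' → l++,r--
[1,11] 'd'=='d' → l++,r--
[2,10] 'b'=='b' → l++,r--
[3,9] 'a'=='a' → l++,r--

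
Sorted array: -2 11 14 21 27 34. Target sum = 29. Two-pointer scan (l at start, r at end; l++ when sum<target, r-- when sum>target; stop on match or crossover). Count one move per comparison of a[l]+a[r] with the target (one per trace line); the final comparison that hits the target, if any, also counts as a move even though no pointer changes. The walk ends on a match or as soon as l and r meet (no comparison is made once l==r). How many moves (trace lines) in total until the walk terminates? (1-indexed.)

5 moves

[1,6] -2+34=32 >29 → r--
[1,5] -2+27=25 <29 → l++
[2,5] 11+27=38 >29 → r--
[2,4] 11+21=32 >29 → r--
[2,3] 11+14=25 <29 → l++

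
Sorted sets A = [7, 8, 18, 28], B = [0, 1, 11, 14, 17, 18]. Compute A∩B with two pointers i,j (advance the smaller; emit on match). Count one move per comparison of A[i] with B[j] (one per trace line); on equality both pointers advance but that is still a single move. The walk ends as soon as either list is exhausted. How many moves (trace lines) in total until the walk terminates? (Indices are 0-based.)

[i=0,j=0] 7>0 → j++
[i=0,j=1] 7>1 → j++
[i=0,j=2] 7<11 → i++
[i=1,j=2] 8<11 → i++
[i=2,j=2] 18>11 → j++
[i=2,j=3] 18>14 → j++
[i=2,j=4] 18>17 → j++
[i=2,j=5] 18==18 emit → i++,j++

8 moves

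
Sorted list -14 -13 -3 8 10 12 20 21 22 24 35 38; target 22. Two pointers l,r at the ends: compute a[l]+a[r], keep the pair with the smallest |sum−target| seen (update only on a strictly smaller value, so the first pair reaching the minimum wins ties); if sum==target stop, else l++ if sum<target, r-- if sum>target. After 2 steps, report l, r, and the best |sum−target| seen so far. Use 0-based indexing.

l=1, r=10, best |Δ|=1

[0,11] -14+38=24 d=2 * → r--
[0,10] -14+35=21 d=1 * → l++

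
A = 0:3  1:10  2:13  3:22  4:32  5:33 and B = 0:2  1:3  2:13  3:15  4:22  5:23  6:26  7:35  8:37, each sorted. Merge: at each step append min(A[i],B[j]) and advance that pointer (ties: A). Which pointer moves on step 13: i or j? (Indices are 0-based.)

i=0 j=0: A[i]=3>B[j]=2 take 2, j++
i=0 j=1: A[i]=3<=B[j]=3 take 3, i++
i=1 j=1: A[i]=10>B[j]=3 take 3, j++
i=1 j=2: A[i]=10<=B[j]=13 take 10, i++
i=2 j=2: A[i]=13<=B[j]=13 take 13, i++
i=3 j=2: A[i]=22>B[j]=13 take 13, j++
i=3 j=3: A[i]=22>B[j]=15 take 15, j++
i=3 j=4: A[i]=22<=B[j]=22 take 22, i++
i=4 j=4: A[i]=32>B[j]=22 take 22, j++
i=4 j=5: A[i]=32>B[j]=23 take 23, j++
i=4 j=6: A[i]=32>B[j]=26 take 26, j++
i=4 j=7: A[i]=32<=B[j]=35 take 32, i++
i=5 j=7: A[i]=33<=B[j]=35 take 33, i++

i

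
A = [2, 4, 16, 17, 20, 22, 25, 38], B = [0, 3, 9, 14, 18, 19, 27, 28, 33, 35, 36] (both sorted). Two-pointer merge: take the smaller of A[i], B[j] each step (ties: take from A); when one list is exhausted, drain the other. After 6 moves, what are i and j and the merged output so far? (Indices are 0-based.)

i=2, j=4, merged so far=[0, 2, 3, 4, 9, 14]

[i=0,j=0] A[i]=2>B[j]=0 take 0 → j++
[i=0,j=1] A[i]=2<=B[j]=3 take 2 → i++
[i=1,j=1] A[i]=4>B[j]=3 take 3 → j++
[i=1,j=2] A[i]=4<=B[j]=9 take 4 → i++
[i=2,j=2] A[i]=16>B[j]=9 take 9 → j++
[i=2,j=3] A[i]=16>B[j]=14 take 14 → j++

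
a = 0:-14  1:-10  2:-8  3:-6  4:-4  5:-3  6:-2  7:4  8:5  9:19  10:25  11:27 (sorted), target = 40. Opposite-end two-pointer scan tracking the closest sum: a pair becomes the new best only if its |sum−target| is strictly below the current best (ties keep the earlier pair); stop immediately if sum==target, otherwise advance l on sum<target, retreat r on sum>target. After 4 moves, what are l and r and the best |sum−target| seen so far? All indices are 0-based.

l=4, r=11, best |Δ|=19

[0,11] -14+27=13 d=27 * → l++
[1,11] -10+27=17 d=23 * → l++
[2,11] -8+27=19 d=21 * → l++
[3,11] -6+27=21 d=19 * → l++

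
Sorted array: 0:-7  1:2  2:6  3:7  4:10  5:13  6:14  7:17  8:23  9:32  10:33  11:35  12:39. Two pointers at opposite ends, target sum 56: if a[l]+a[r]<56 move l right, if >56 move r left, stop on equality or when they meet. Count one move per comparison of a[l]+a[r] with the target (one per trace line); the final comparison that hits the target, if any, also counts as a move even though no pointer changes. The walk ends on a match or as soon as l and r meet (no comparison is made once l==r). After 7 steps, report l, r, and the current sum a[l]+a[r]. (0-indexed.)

l=7, r=12, sum=56

l=0 r=12: -7+39=32 <56, l++
l=1 r=12: 2+39=41 <56, l++
l=2 r=12: 6+39=45 <56, l++
l=3 r=12: 7+39=46 <56, l++
l=4 r=12: 10+39=49 <56, l++
l=5 r=12: 13+39=52 <56, l++
l=6 r=12: 14+39=53 <56, l++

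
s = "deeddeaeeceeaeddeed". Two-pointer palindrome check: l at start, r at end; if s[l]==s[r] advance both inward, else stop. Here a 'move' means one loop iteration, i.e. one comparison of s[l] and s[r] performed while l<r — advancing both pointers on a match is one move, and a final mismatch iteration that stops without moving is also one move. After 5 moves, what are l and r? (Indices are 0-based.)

l=5, r=13

[0,18] 'd'=='d' → l++,r--
[1,17] 'e'=='e' → l++,r--
[2,16] 'e'=='e' → l++,r--
[3,15] 'd'=='d' → l++,r--
[4,14] 'd'=='d' → l++,r--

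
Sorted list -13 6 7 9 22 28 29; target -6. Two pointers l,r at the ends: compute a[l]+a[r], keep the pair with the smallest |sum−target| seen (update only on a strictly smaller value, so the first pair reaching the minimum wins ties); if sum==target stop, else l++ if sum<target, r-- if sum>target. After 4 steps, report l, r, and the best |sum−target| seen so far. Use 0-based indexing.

l=0 r=6: -13+29=16 d=22 *, r--
l=0 r=5: -13+28=15 d=21 *, r--
l=0 r=4: -13+22=9 d=15 *, r--
l=0 r=3: -13+9=-4 d=2 *, r--

l=0, r=2, best |Δ|=2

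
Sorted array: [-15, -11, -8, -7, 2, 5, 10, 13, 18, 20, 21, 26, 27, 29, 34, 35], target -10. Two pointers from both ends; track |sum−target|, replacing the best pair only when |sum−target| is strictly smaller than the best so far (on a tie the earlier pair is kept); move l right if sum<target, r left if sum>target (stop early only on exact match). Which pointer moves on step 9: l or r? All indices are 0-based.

l=0 r=15: -15+35=20 d=30 *, r--
l=0 r=14: -15+34=19 d=29 *, r--
l=0 r=13: -15+29=14 d=24 *, r--
l=0 r=12: -15+27=12 d=22 *, r--
l=0 r=11: -15+26=11 d=21 *, r--
l=0 r=10: -15+21=6 d=16 *, r--
l=0 r=9: -15+20=5 d=15 *, r--
l=0 r=8: -15+18=3 d=13 *, r--
l=0 r=7: -15+13=-2 d=8 *, r--

r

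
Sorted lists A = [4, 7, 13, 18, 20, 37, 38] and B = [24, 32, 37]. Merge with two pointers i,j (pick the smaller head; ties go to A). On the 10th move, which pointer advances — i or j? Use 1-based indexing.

i

[i=1,j=1] A[i]=4<=B[j]=24 take 4 → i++
[i=2,j=1] A[i]=7<=B[j]=24 take 7 → i++
[i=3,j=1] A[i]=13<=B[j]=24 take 13 → i++
[i=4,j=1] A[i]=18<=B[j]=24 take 18 → i++
[i=5,j=1] A[i]=20<=B[j]=24 take 20 → i++
[i=6,j=1] A[i]=37>B[j]=24 take 24 → j++
[i=6,j=2] A[i]=37>B[j]=32 take 32 → j++
[i=6,j=3] A[i]=37<=B[j]=37 take 37 → i++
[i=7,j=3] A[i]=38>B[j]=37 take 37 → j++
[i=7,j=4] B done, take A[i]=38 → i++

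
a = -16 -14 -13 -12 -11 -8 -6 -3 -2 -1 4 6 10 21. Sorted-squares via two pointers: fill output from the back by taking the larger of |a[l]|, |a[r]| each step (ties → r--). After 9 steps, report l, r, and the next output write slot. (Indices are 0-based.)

l=6, r=10, next write slot=4

l=0 r=13: |-16|<=|21| out[13]=441, r--
l=0 r=12: |-16|>|10| out[12]=256, l++
l=1 r=12: |-14|>|10| out[11]=196, l++
l=2 r=12: |-13|>|10| out[10]=169, l++
l=3 r=12: |-12|>|10| out[9]=144, l++
l=4 r=12: |-11|>|10| out[8]=121, l++
l=5 r=12: |-8|<=|10| out[7]=100, r--
l=5 r=11: |-8|>|6| out[6]=64, l++
l=6 r=11: |-6|<=|6| out[5]=36, r--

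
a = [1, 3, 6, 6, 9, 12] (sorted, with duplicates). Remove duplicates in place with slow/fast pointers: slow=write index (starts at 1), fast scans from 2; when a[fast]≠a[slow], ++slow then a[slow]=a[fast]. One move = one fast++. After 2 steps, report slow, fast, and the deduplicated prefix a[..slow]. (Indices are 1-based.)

slow=3, fast=4, prefix=[1, 3, 6]

slow=1 fast=2: a[fast]=3≠a[slow]=1 write a[2]=3, slow++,fast++
slow=2 fast=3: a[fast]=6≠a[slow]=3 write a[3]=6, slow++,fast++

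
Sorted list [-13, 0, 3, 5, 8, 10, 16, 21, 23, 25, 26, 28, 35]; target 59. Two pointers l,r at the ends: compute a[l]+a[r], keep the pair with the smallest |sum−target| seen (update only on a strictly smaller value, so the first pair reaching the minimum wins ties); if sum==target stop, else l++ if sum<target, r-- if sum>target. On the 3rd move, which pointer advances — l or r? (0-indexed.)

l

l=0 r=12: -13+35=22 d=37 *, l++
l=1 r=12: 0+35=35 d=24 *, l++
l=2 r=12: 3+35=38 d=21 *, l++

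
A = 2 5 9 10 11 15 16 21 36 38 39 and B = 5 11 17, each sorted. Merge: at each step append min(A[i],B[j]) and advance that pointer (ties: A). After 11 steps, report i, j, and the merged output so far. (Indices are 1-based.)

[i=1,j=1] A[i]=2<=B[j]=5 take 2 → i++
[i=2,j=1] A[i]=5<=B[j]=5 take 5 → i++
[i=3,j=1] A[i]=9>B[j]=5 take 5 → j++
[i=3,j=2] A[i]=9<=B[j]=11 take 9 → i++
[i=4,j=2] A[i]=10<=B[j]=11 take 10 → i++
[i=5,j=2] A[i]=11<=B[j]=11 take 11 → i++
[i=6,j=2] A[i]=15>B[j]=11 take 11 → j++
[i=6,j=3] A[i]=15<=B[j]=17 take 15 → i++
[i=7,j=3] A[i]=16<=B[j]=17 take 16 → i++
[i=8,j=3] A[i]=21>B[j]=17 take 17 → j++
[i=8,j=4] B done, take A[i]=21 → i++

i=9, j=4, merged so far=[2, 5, 5, 9, 10, 11, 11, 15, 16, 17, 21]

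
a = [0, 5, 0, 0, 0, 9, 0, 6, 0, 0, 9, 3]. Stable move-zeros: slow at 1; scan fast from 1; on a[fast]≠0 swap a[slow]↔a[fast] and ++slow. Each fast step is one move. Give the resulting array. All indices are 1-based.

[5, 9, 6, 9, 3, 0, 0, 0, 0, 0, 0, 0]

(s=1,f=1) a[fast]=0 → fast++
(s=1,f=2) a[fast]=5≠0 swap→a[1]=5 → slow++,fast++
(s=2,f=3) a[fast]=0 → fast++
(s=2,f=4) a[fast]=0 → fast++
(s=2,f=5) a[fast]=0 → fast++
(s=2,f=6) a[fast]=9≠0 swap→a[2]=9 → slow++,fast++
(s=3,f=7) a[fast]=0 → fast++
(s=3,f=8) a[fast]=6≠0 swap→a[3]=6 → slow++,fast++
(s=4,f=9) a[fast]=0 → fast++
(s=4,f=10) a[fast]=0 → fast++
(s=4,f=11) a[fast]=9≠0 swap→a[4]=9 → slow++,fast++
(s=5,f=12) a[fast]=3≠0 swap→a[5]=3 → slow++,fast++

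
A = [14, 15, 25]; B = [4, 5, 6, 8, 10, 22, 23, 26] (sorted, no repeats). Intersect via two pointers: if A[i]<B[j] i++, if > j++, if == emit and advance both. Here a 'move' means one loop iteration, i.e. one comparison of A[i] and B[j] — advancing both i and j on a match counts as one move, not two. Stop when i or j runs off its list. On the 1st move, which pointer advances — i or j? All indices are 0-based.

j

[i=0,j=0] 14>4 → j++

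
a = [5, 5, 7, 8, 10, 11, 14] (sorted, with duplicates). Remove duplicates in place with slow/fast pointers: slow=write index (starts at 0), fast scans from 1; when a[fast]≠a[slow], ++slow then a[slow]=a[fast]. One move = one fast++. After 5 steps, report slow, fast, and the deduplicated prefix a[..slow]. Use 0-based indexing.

slow=4, fast=6, prefix=[5, 7, 8, 10, 11]

(s=0,f=1) a[fast]=5=a[slow] dup → fast++
(s=0,f=2) a[fast]=7≠a[slow]=5 write a[1]=7 → slow++,fast++
(s=1,f=3) a[fast]=8≠a[slow]=7 write a[2]=8 → slow++,fast++
(s=2,f=4) a[fast]=10≠a[slow]=8 write a[3]=10 → slow++,fast++
(s=3,f=5) a[fast]=11≠a[slow]=10 write a[4]=11 → slow++,fast++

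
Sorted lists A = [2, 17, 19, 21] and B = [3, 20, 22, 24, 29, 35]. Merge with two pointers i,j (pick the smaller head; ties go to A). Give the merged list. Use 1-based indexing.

[2, 3, 17, 19, 20, 21, 22, 24, 29, 35]

[i=1,j=1] A[i]=2<=B[j]=3 take 2 → i++
[i=2,j=1] A[i]=17>B[j]=3 take 3 → j++
[i=2,j=2] A[i]=17<=B[j]=20 take 17 → i++
[i=3,j=2] A[i]=19<=B[j]=20 take 19 → i++
[i=4,j=2] A[i]=21>B[j]=20 take 20 → j++
[i=4,j=3] A[i]=21<=B[j]=22 take 21 → i++
[i=5,j=3] A done, take B[j]=22 → j++
[i=5,j=4] A done, take B[j]=24 → j++
[i=5,j=5] A done, take B[j]=29 → j++
[i=5,j=6] A done, take B[j]=35 → j++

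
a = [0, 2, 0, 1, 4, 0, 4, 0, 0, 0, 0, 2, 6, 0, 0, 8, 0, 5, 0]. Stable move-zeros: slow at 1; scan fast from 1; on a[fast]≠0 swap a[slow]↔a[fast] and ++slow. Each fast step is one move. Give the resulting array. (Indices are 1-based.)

slow=1 fast=1: a[fast]=0, fast++
slow=1 fast=2: a[fast]=2≠0 swap→a[1]=2, slow++,fast++
slow=2 fast=3: a[fast]=0, fast++
slow=2 fast=4: a[fast]=1≠0 swap→a[2]=1, slow++,fast++
slow=3 fast=5: a[fast]=4≠0 swap→a[3]=4, slow++,fast++
slow=4 fast=6: a[fast]=0, fast++
slow=4 fast=7: a[fast]=4≠0 swap→a[4]=4, slow++,fast++
slow=5 fast=8: a[fast]=0, fast++
slow=5 fast=9: a[fast]=0, fast++
slow=5 fast=10: a[fast]=0, fast++
slow=5 fast=11: a[fast]=0, fast++
slow=5 fast=12: a[fast]=2≠0 swap→a[5]=2, slow++,fast++
slow=6 fast=13: a[fast]=6≠0 swap→a[6]=6, slow++,fast++
slow=7 fast=14: a[fast]=0, fast++
slow=7 fast=15: a[fast]=0, fast++
slow=7 fast=16: a[fast]=8≠0 swap→a[7]=8, slow++,fast++
slow=8 fast=17: a[fast]=0, fast++
slow=8 fast=18: a[fast]=5≠0 swap→a[8]=5, slow++,fast++
slow=9 fast=19: a[fast]=0, fast++

[2, 1, 4, 4, 2, 6, 8, 5, 0, 0, 0, 0, 0, 0, 0, 0, 0, 0, 0]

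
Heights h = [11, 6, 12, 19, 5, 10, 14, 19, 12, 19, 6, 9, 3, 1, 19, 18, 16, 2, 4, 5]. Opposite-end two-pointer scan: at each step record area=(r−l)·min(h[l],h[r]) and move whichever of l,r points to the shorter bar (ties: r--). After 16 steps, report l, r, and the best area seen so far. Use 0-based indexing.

l=3, r=6, best area=216

l=0 r=19: min(11,5)*19=95 best=95 *, r--
l=0 r=18: min(11,4)*18=72 best=95, r--
l=0 r=17: min(11,2)*17=34 best=95, r--
l=0 r=16: min(11,16)*16=176 best=176 *, l++
l=1 r=16: min(6,16)*15=90 best=176, l++
l=2 r=16: min(12,16)*14=168 best=176, l++
l=3 r=16: min(19,16)*13=208 best=208 *, r--
l=3 r=15: min(19,18)*12=216 best=216 *, r--
l=3 r=14: min(19,19)*11=209 best=216, r--
l=3 r=13: min(19,1)*10=10 best=216, r--
l=3 r=12: min(19,3)*9=27 best=216, r--
l=3 r=11: min(19,9)*8=72 best=216, r--
l=3 r=10: min(19,6)*7=42 best=216, r--
l=3 r=9: min(19,19)*6=114 best=216, r--
l=3 r=8: min(19,12)*5=60 best=216, r--
l=3 r=7: min(19,19)*4=76 best=216, r--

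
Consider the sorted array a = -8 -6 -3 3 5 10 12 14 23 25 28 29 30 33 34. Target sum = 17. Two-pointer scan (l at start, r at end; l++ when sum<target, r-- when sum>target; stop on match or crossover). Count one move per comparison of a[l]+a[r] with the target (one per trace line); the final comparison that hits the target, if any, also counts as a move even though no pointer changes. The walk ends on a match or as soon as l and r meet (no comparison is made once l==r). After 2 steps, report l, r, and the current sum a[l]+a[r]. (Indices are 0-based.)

l=0 r=14: -8+34=26 >17, r--
l=0 r=13: -8+33=25 >17, r--

l=0, r=12, sum=22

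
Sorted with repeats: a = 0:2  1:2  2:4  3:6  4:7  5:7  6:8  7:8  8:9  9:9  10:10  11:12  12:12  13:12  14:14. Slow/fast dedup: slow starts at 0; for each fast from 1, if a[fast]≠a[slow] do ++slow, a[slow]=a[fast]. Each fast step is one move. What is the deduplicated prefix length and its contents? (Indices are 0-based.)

(s=0,f=1) a[fast]=2=a[slow] dup → fast++
(s=0,f=2) a[fast]=4≠a[slow]=2 write a[1]=4 → slow++,fast++
(s=1,f=3) a[fast]=6≠a[slow]=4 write a[2]=6 → slow++,fast++
(s=2,f=4) a[fast]=7≠a[slow]=6 write a[3]=7 → slow++,fast++
(s=3,f=5) a[fast]=7=a[slow] dup → fast++
(s=3,f=6) a[fast]=8≠a[slow]=7 write a[4]=8 → slow++,fast++
(s=4,f=7) a[fast]=8=a[slow] dup → fast++
(s=4,f=8) a[fast]=9≠a[slow]=8 write a[5]=9 → slow++,fast++
(s=5,f=9) a[fast]=9=a[slow] dup → fast++
(s=5,f=10) a[fast]=10≠a[slow]=9 write a[6]=10 → slow++,fast++
(s=6,f=11) a[fast]=12≠a[slow]=10 write a[7]=12 → slow++,fast++
(s=7,f=12) a[fast]=12=a[slow] dup → fast++
(s=7,f=13) a[fast]=12=a[slow] dup → fast++
(s=7,f=14) a[fast]=14≠a[slow]=12 write a[8]=14 → slow++,fast++

length 9; prefix = [2, 4, 6, 7, 8, 9, 10, 12, 14]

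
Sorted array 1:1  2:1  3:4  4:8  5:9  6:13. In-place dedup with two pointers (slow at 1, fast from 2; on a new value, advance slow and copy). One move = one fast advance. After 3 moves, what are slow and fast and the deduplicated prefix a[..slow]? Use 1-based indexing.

slow=1 fast=2: a[fast]=1=a[slow] dup, fast++
slow=1 fast=3: a[fast]=4≠a[slow]=1 write a[2]=4, slow++,fast++
slow=2 fast=4: a[fast]=8≠a[slow]=4 write a[3]=8, slow++,fast++

slow=3, fast=5, prefix=[1, 4, 8]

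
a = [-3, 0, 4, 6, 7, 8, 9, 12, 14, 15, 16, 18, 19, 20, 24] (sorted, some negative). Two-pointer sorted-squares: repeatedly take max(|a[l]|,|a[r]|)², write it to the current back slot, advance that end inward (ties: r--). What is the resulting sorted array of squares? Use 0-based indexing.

[0, 9, 16, 36, 49, 64, 81, 144, 196, 225, 256, 324, 361, 400, 576]

l=0 r=14: |-3|<=|24| out[14]=576, r--
l=0 r=13: |-3|<=|20| out[13]=400, r--
l=0 r=12: |-3|<=|19| out[12]=361, r--
l=0 r=11: |-3|<=|18| out[11]=324, r--
l=0 r=10: |-3|<=|16| out[10]=256, r--
l=0 r=9: |-3|<=|15| out[9]=225, r--
l=0 r=8: |-3|<=|14| out[8]=196, r--
l=0 r=7: |-3|<=|12| out[7]=144, r--
l=0 r=6: |-3|<=|9| out[6]=81, r--
l=0 r=5: |-3|<=|8| out[5]=64, r--
l=0 r=4: |-3|<=|7| out[4]=49, r--
l=0 r=3: |-3|<=|6| out[3]=36, r--
l=0 r=2: |-3|<=|4| out[2]=16, r--
l=0 r=1: |-3|>|0| out[1]=9, l++
l=1 r=1: |0|<=|0| out[0]=0, r--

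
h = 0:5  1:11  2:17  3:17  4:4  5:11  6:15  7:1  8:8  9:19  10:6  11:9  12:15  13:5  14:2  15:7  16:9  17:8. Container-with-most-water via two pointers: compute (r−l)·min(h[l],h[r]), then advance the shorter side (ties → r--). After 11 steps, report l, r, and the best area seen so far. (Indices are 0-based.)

l=0 r=17: min(5,8)*17=85 best=85 *, l++
l=1 r=17: min(11,8)*16=128 best=128 *, r--
l=1 r=16: min(11,9)*15=135 best=135 *, r--
l=1 r=15: min(11,7)*14=98 best=135, r--
l=1 r=14: min(11,2)*13=26 best=135, r--
l=1 r=13: min(11,5)*12=60 best=135, r--
l=1 r=12: min(11,15)*11=121 best=135, l++
l=2 r=12: min(17,15)*10=150 best=150 *, r--
l=2 r=11: min(17,9)*9=81 best=150, r--
l=2 r=10: min(17,6)*8=48 best=150, r--
l=2 r=9: min(17,19)*7=119 best=150, l++

l=3, r=9, best area=150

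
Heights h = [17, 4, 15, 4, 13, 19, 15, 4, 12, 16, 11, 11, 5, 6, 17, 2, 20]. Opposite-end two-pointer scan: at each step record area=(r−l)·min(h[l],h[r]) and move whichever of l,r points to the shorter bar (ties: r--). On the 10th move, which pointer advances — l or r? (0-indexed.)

l

[0,16] min(17,20)*16=272 best=272 * → l++
[1,16] min(4,20)*15=60 best=272 → l++
[2,16] min(15,20)*14=210 best=272 → l++
[3,16] min(4,20)*13=52 best=272 → l++
[4,16] min(13,20)*12=156 best=272 → l++
[5,16] min(19,20)*11=209 best=272 → l++
[6,16] min(15,20)*10=150 best=272 → l++
[7,16] min(4,20)*9=36 best=272 → l++
[8,16] min(12,20)*8=96 best=272 → l++
[9,16] min(16,20)*7=112 best=272 → l++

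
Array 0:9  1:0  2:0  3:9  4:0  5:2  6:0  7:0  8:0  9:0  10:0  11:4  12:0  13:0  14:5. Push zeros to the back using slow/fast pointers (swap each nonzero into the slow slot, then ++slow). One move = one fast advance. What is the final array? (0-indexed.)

[9, 9, 2, 4, 5, 0, 0, 0, 0, 0, 0, 0, 0, 0, 0]

(s=0,f=0) a[fast]=9≠0 swap→a[0]=9 → slow++,fast++
(s=1,f=1) a[fast]=0 → fast++
(s=1,f=2) a[fast]=0 → fast++
(s=1,f=3) a[fast]=9≠0 swap→a[1]=9 → slow++,fast++
(s=2,f=4) a[fast]=0 → fast++
(s=2,f=5) a[fast]=2≠0 swap→a[2]=2 → slow++,fast++
(s=3,f=6) a[fast]=0 → fast++
(s=3,f=7) a[fast]=0 → fast++
(s=3,f=8) a[fast]=0 → fast++
(s=3,f=9) a[fast]=0 → fast++
(s=3,f=10) a[fast]=0 → fast++
(s=3,f=11) a[fast]=4≠0 swap→a[3]=4 → slow++,fast++
(s=4,f=12) a[fast]=0 → fast++
(s=4,f=13) a[fast]=0 → fast++
(s=4,f=14) a[fast]=5≠0 swap→a[4]=5 → slow++,fast++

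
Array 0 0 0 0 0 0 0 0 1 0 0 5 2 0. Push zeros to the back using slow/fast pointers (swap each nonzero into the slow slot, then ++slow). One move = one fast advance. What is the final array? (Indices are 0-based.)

[1, 5, 2, 0, 0, 0, 0, 0, 0, 0, 0, 0, 0, 0]

(s=0,f=0) a[fast]=0 → fast++
(s=0,f=1) a[fast]=0 → fast++
(s=0,f=2) a[fast]=0 → fast++
(s=0,f=3) a[fast]=0 → fast++
(s=0,f=4) a[fast]=0 → fast++
(s=0,f=5) a[fast]=0 → fast++
(s=0,f=6) a[fast]=0 → fast++
(s=0,f=7) a[fast]=0 → fast++
(s=0,f=8) a[fast]=1≠0 swap→a[0]=1 → slow++,fast++
(s=1,f=9) a[fast]=0 → fast++
(s=1,f=10) a[fast]=0 → fast++
(s=1,f=11) a[fast]=5≠0 swap→a[1]=5 → slow++,fast++
(s=2,f=12) a[fast]=2≠0 swap→a[2]=2 → slow++,fast++
(s=3,f=13) a[fast]=0 → fast++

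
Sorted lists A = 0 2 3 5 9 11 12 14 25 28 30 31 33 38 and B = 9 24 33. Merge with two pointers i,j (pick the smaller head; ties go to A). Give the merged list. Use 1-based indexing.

[0, 2, 3, 5, 9, 9, 11, 12, 14, 24, 25, 28, 30, 31, 33, 33, 38]

[i=1,j=1] A[i]=0<=B[j]=9 take 0 → i++
[i=2,j=1] A[i]=2<=B[j]=9 take 2 → i++
[i=3,j=1] A[i]=3<=B[j]=9 take 3 → i++
[i=4,j=1] A[i]=5<=B[j]=9 take 5 → i++
[i=5,j=1] A[i]=9<=B[j]=9 take 9 → i++
[i=6,j=1] A[i]=11>B[j]=9 take 9 → j++
[i=6,j=2] A[i]=11<=B[j]=24 take 11 → i++
[i=7,j=2] A[i]=12<=B[j]=24 take 12 → i++
[i=8,j=2] A[i]=14<=B[j]=24 take 14 → i++
[i=9,j=2] A[i]=25>B[j]=24 take 24 → j++
[i=9,j=3] A[i]=25<=B[j]=33 take 25 → i++
[i=10,j=3] A[i]=28<=B[j]=33 take 28 → i++
[i=11,j=3] A[i]=30<=B[j]=33 take 30 → i++
[i=12,j=3] A[i]=31<=B[j]=33 take 31 → i++
[i=13,j=3] A[i]=33<=B[j]=33 take 33 → i++
[i=14,j=3] A[i]=38>B[j]=33 take 33 → j++
[i=14,j=4] B done, take A[i]=38 → i++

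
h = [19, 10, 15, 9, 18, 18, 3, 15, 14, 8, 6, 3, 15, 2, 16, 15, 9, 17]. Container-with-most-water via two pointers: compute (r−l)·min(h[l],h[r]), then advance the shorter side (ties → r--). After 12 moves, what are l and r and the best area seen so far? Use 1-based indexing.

l=1, r=6, best area=289

[1,18] min(19,17)*17=289 best=289 * → r--
[1,17] min(19,9)*16=144 best=289 → r--
[1,16] min(19,15)*15=225 best=289 → r--
[1,15] min(19,16)*14=224 best=289 → r--
[1,14] min(19,2)*13=26 best=289 → r--
[1,13] min(19,15)*12=180 best=289 → r--
[1,12] min(19,3)*11=33 best=289 → r--
[1,11] min(19,6)*10=60 best=289 → r--
[1,10] min(19,8)*9=72 best=289 → r--
[1,9] min(19,14)*8=112 best=289 → r--
[1,8] min(19,15)*7=105 best=289 → r--
[1,7] min(19,3)*6=18 best=289 → r--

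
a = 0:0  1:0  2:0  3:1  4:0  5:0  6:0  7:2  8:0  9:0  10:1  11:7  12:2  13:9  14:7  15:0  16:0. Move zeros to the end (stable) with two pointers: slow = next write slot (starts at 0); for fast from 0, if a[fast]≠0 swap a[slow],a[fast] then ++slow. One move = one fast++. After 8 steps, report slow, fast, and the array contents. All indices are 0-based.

(s=0,f=0) a[fast]=0 → fast++
(s=0,f=1) a[fast]=0 → fast++
(s=0,f=2) a[fast]=0 → fast++
(s=0,f=3) a[fast]=1≠0 swap→a[0]=1 → slow++,fast++
(s=1,f=4) a[fast]=0 → fast++
(s=1,f=5) a[fast]=0 → fast++
(s=1,f=6) a[fast]=0 → fast++
(s=1,f=7) a[fast]=2≠0 swap→a[1]=2 → slow++,fast++

slow=2, fast=8, a=[1, 2, 0, 0, 0, 0, 0, 0, 0, 0, 1, 7, 2, 9, 7, 0, 0]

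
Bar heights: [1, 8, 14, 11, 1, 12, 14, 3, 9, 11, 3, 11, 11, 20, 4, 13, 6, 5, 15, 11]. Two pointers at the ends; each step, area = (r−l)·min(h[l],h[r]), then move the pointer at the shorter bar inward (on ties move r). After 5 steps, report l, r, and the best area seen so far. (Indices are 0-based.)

l=4, r=18, best area=224

[0,19] min(1,11)*19=19 best=19 * → l++
[1,19] min(8,11)*18=144 best=144 * → l++
[2,19] min(14,11)*17=187 best=187 * → r--
[2,18] min(14,15)*16=224 best=224 * → l++
[3,18] min(11,15)*15=165 best=224 → l++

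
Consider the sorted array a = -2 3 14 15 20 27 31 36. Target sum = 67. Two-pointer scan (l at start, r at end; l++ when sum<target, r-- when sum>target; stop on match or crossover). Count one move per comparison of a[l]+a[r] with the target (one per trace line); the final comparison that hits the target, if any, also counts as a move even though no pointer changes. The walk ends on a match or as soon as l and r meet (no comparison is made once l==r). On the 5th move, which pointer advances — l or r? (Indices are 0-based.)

l

l=0 r=7: -2+36=34 <67, l++
l=1 r=7: 3+36=39 <67, l++
l=2 r=7: 14+36=50 <67, l++
l=3 r=7: 15+36=51 <67, l++
l=4 r=7: 20+36=56 <67, l++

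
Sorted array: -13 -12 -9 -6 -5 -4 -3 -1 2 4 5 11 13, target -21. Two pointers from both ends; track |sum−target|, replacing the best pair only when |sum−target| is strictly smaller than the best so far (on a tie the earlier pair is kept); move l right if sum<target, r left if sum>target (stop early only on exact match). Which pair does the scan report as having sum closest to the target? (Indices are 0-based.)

[0,12] -13+13=0 d=21 * → r--
[0,11] -13+11=-2 d=19 * → r--
[0,10] -13+5=-8 d=13 * → r--
[0,9] -13+4=-9 d=12 * → r--
[0,8] -13+2=-11 d=10 * → r--
[0,7] -13+-1=-14 d=7 * → r--
[0,6] -13+-3=-16 d=5 * → r--
[0,5] -13+-4=-17 d=4 * → r--
[0,4] -13+-5=-18 d=3 * → r--
[0,3] -13+-6=-19 d=2 * → r--
[0,2] -13+-9=-22 d=1 * → l++
[1,2] -12+-9=-21 d=0 * → stop

pair (-12, -9) with sum -21 (|Δ|=0)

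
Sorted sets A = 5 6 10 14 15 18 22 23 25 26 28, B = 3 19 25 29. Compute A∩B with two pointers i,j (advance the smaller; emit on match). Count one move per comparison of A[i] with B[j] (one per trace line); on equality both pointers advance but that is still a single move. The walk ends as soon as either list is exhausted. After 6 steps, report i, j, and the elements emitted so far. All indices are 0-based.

i=5, j=1, emitted=[]

i=0 j=0: 5>3, j++
i=0 j=1: 5<19, i++
i=1 j=1: 6<19, i++
i=2 j=1: 10<19, i++
i=3 j=1: 14<19, i++
i=4 j=1: 15<19, i++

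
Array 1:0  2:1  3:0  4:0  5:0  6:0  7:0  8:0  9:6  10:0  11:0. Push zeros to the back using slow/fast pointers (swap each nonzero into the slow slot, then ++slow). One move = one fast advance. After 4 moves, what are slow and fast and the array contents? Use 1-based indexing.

slow=2, fast=5, a=[1, 0, 0, 0, 0, 0, 0, 0, 6, 0, 0]

(s=1,f=1) a[fast]=0 → fast++
(s=1,f=2) a[fast]=1≠0 swap→a[1]=1 → slow++,fast++
(s=2,f=3) a[fast]=0 → fast++
(s=2,f=4) a[fast]=0 → fast++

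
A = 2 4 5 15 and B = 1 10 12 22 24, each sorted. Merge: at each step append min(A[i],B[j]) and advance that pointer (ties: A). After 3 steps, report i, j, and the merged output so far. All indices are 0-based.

[i=0,j=0] A[i]=2>B[j]=1 take 1 → j++
[i=0,j=1] A[i]=2<=B[j]=10 take 2 → i++
[i=1,j=1] A[i]=4<=B[j]=10 take 4 → i++

i=2, j=1, merged so far=[1, 2, 4]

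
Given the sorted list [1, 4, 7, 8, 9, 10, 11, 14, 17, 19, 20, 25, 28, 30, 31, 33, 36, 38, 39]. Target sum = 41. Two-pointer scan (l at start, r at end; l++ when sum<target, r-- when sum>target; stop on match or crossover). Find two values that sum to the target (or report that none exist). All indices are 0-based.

l=0 r=18: 1+39=40 <41, l++
l=1 r=18: 4+39=43 >41, r--
l=1 r=17: 4+38=42 >41, r--
l=1 r=16: 4+36=40 <41, l++
l=2 r=16: 7+36=43 >41, r--
l=2 r=15: 7+33=40 <41, l++
l=3 r=15: 8+33=41, found

(8, 33)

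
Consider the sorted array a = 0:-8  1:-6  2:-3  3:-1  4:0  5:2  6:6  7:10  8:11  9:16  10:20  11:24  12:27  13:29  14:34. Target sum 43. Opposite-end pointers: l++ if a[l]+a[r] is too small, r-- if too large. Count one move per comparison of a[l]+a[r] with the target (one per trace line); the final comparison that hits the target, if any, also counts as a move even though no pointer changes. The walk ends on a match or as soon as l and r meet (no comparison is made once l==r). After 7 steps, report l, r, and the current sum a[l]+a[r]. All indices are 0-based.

l=7, r=14, sum=44

[0,14] -8+34=26 <43 → l++
[1,14] -6+34=28 <43 → l++
[2,14] -3+34=31 <43 → l++
[3,14] -1+34=33 <43 → l++
[4,14] 0+34=34 <43 → l++
[5,14] 2+34=36 <43 → l++
[6,14] 6+34=40 <43 → l++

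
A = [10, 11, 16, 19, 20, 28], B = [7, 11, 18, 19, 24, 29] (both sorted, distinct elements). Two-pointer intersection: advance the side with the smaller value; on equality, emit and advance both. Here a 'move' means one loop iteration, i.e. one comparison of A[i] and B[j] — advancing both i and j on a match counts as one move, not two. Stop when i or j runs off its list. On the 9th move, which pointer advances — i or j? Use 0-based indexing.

i=0 j=0: 10>7, j++
i=0 j=1: 10<11, i++
i=1 j=1: 11==11 emit, i++,j++
i=2 j=2: 16<18, i++
i=3 j=2: 19>18, j++
i=3 j=3: 19==19 emit, i++,j++
i=4 j=4: 20<24, i++
i=5 j=4: 28>24, j++
i=5 j=5: 28<29, i++

i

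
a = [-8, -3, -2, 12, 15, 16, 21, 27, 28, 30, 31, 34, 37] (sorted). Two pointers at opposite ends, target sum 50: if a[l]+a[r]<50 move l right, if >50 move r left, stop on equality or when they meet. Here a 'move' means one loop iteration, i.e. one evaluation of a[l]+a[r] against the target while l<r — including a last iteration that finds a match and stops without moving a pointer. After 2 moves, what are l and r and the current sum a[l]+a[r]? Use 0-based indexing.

l=2, r=12, sum=35

[0,12] -8+37=29 <50 → l++
[1,12] -3+37=34 <50 → l++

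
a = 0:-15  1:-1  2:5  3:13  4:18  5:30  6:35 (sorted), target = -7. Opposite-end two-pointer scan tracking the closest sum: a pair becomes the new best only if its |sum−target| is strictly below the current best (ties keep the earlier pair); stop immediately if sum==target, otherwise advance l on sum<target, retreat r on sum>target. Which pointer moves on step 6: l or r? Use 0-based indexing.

r

[0,6] -15+35=20 d=27 * → r--
[0,5] -15+30=15 d=22 * → r--
[0,4] -15+18=3 d=10 * → r--
[0,3] -15+13=-2 d=5 * → r--
[0,2] -15+5=-10 d=3 * → l++
[1,2] -1+5=4 d=11 → r--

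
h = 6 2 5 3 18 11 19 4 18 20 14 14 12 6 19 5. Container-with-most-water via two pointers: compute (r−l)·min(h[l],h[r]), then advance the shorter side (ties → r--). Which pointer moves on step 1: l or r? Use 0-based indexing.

r

l=0 r=15: min(6,5)*15=75 best=75 *, r--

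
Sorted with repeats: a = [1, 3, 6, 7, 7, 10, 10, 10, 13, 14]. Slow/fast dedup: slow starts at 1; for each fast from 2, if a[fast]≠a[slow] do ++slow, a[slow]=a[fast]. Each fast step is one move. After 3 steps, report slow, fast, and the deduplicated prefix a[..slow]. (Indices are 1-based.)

slow=1 fast=2: a[fast]=3≠a[slow]=1 write a[2]=3, slow++,fast++
slow=2 fast=3: a[fast]=6≠a[slow]=3 write a[3]=6, slow++,fast++
slow=3 fast=4: a[fast]=7≠a[slow]=6 write a[4]=7, slow++,fast++

slow=4, fast=5, prefix=[1, 3, 6, 7]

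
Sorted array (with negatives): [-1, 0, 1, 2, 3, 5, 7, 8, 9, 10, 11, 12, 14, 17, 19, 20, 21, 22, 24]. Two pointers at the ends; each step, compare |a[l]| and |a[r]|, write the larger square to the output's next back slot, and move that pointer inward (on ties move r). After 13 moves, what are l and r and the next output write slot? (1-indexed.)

l=1, r=6, next write slot=6

[1,19] |-1|<=|24| out[19]=576 → r--
[1,18] |-1|<=|22| out[18]=484 → r--
[1,17] |-1|<=|21| out[17]=441 → r--
[1,16] |-1|<=|20| out[16]=400 → r--
[1,15] |-1|<=|19| out[15]=361 → r--
[1,14] |-1|<=|17| out[14]=289 → r--
[1,13] |-1|<=|14| out[13]=196 → r--
[1,12] |-1|<=|12| out[12]=144 → r--
[1,11] |-1|<=|11| out[11]=121 → r--
[1,10] |-1|<=|10| out[10]=100 → r--
[1,9] |-1|<=|9| out[9]=81 → r--
[1,8] |-1|<=|8| out[8]=64 → r--
[1,7] |-1|<=|7| out[7]=49 → r--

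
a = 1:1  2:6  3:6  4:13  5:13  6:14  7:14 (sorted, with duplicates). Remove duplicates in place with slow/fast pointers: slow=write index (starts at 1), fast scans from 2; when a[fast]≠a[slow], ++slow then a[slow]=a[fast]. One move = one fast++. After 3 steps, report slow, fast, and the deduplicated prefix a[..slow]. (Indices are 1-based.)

slow=3, fast=5, prefix=[1, 6, 13]

(s=1,f=2) a[fast]=6≠a[slow]=1 write a[2]=6 → slow++,fast++
(s=2,f=3) a[fast]=6=a[slow] dup → fast++
(s=2,f=4) a[fast]=13≠a[slow]=6 write a[3]=13 → slow++,fast++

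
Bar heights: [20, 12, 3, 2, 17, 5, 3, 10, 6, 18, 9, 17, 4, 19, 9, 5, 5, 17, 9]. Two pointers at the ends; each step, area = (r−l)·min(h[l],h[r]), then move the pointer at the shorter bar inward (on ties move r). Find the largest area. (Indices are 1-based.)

[1,19] min(20,9)*18=162 best=162 * → r--
[1,18] min(20,17)*17=289 best=289 * → r--
[1,17] min(20,5)*16=80 best=289 → r--
[1,16] min(20,5)*15=75 best=289 → r--
[1,15] min(20,9)*14=126 best=289 → r--
[1,14] min(20,19)*13=247 best=289 → r--
[1,13] min(20,4)*12=48 best=289 → r--
[1,12] min(20,17)*11=187 best=289 → r--
[1,11] min(20,9)*10=90 best=289 → r--
[1,10] min(20,18)*9=162 best=289 → r--
[1,9] min(20,6)*8=48 best=289 → r--
[1,8] min(20,10)*7=70 best=289 → r--
[1,7] min(20,3)*6=18 best=289 → r--
[1,6] min(20,5)*5=25 best=289 → r--
[1,5] min(20,17)*4=68 best=289 → r--
[1,4] min(20,2)*3=6 best=289 → r--
[1,3] min(20,3)*2=6 best=289 → r--
[1,2] min(20,12)*1=12 best=289 → r--

max area = 289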